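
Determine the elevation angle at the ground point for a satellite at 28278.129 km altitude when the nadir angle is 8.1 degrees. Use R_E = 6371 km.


r = R_E + alt = 34649.1290 km
Law of sines in the satellite / Earth-center / ground-point triangle:
  sin(nadir)/R_E = sin(90 + el)/r  =>  cos(el) = (r/R_E)*sin(nadir)
cos(el) = (34649.1290 / 6371.0000) * sin(8.1 deg) = 0.7663012
el = arccos(0.7663012) = 39.9771 deg
(Earth-central angle = 90 - nadir - el = 41.9229 deg)

39.9771 degrees


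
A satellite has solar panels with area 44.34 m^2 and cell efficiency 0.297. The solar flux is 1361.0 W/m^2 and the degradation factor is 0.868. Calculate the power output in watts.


P = area * eta * S * degradation
P = 44.34 * 0.297 * 1361.0 * 0.868
P = 15557.1482 W

15557.1482 W


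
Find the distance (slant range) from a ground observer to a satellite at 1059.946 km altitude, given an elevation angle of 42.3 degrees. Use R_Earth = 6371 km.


h = 1059.946 km, el = 42.3 deg
d = -R_E*sin(el) + sqrt((R_E*sin(el))^2 + 2*R_E*h + h^2)
d = -6371.0000*sin(0.7382743) + sqrt((6371.0000*0.6730125)^2 + 2*6371.0000*1059.946 + 1059.946^2)
d = 1458.0381 km

1458.0381 km


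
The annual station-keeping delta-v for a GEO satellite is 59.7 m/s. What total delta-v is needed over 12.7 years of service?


dV = rate * years = 59.7 * 12.7
dV = 758.1900 m/s

758.1900 m/s


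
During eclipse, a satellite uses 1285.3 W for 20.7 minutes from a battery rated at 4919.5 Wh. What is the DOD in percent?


E_used = P * t / 60 = 1285.3 * 20.7 / 60 = 443.4285 Wh
DOD = E_used / E_total * 100 = 443.4285 / 4919.5 * 100
DOD = 9.0137 %

9.0137 %


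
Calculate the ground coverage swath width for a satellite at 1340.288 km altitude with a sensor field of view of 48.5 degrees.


FOV = 48.5 deg = 0.8464847 rad
swath = 2 * alt * tan(FOV/2) = 2 * 1340.288 * tan(0.4232423)
swath = 2 * 1340.288 * 0.4504672
swath = 1207.5114 km

1207.5114 km


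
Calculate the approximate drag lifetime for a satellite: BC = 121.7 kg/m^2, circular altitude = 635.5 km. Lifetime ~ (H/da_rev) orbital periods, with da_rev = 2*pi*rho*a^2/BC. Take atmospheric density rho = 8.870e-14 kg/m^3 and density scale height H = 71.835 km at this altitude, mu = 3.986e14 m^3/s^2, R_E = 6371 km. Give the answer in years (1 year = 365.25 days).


a = R_E + alt = 7006.5000 km = 7.0065e+06 m
da_rev = 2*pi*rho*a^2/BC = 2*pi*8.870e-14*(7.0065e+06)^2/121.7 = 0.22480976 m per revolution
N = H/da_rev = 71835.0000 m / 0.22480976 m = 319536.8381 revolutions
P = 2*pi*sqrt(a^3/mu) = 5836.6400 s
lifetime = N*P = 319536.8381 * 5836.6400 = 1.8650215e+09 s = 21585.8971 days
years = 21585.8971 / 365.25 = 59.0990 years

59.0990 years


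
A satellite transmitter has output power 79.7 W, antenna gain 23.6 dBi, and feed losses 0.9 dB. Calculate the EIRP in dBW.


Pt = 79.7 W = 19.0146 dBW
EIRP = Pt_dBW + Gt - losses = 19.0146 + 23.6 - 0.9 = 41.7146 dBW

41.7146 dBW


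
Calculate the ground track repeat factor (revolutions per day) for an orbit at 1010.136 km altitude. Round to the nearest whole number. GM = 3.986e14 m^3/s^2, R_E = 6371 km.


r = 7.381136e+06 m
T = 2*pi*sqrt(r^3/mu) = 6310.9688 s = 105.1828 min
revs/day = 1440 / 105.1828 = 13.6904
Rounded: 14 revolutions per day

14 revolutions per day


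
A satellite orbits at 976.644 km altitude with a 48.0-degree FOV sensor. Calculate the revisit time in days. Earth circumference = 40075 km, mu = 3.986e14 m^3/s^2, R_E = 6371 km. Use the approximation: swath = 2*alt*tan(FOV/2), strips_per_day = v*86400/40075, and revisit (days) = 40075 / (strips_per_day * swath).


swath = 2*976.644*tan(0.418879) = 869.6598 km
v = sqrt(mu/r) = 7365.3704 m/s = 7.3654 km/s
strips/day = v*86400/40075 = 7.3654*86400/40075 = 15.8794
coverage/day = strips * swath = 15.8794 * 869.6598 = 13809.6994 km
revisit = 40075 / 13809.6994 = 2.9019 days

2.9019 days


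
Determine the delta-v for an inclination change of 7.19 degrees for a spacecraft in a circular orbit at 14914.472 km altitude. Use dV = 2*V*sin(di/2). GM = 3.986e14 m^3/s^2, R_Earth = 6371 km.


r = 21285.4720 km = 2.1285472e+07 m
V = sqrt(mu/r) = 4327.3996 m/s
di = 7.19 deg = 0.1254892 rad
dV = 2*V*sin(di/2) = 2*4327.3996*sin(0.06274459)
dV = 542.6856 m/s = 0.5426856 km/s

0.5427 km/s


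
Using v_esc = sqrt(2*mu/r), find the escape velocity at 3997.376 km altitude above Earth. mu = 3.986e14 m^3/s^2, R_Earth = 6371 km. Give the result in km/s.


r = 6371.0 + 3997.376 = 10368.3760 km = 1.0368376e+07 m
v_esc = sqrt(2*mu/r) = sqrt(2*3.986e14 / 1.0368376e+07)
v_esc = 8768.5600 m/s = 8.7686 km/s

8.7686 km/s


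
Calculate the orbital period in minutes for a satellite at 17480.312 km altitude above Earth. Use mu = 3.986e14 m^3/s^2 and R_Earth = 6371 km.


r = 23851.3120 km = 2.3851312e+07 m
T = 2*pi*sqrt(r^3/mu) = 2*pi*sqrt(1.3568656e+22 / 3.986e14)
T = 36658.9171 s = 610.9820 min

610.9820 minutes


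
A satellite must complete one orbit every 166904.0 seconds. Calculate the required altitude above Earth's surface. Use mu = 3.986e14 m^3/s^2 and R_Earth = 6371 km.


T = 166904.0 s
r = (mu*T^2/(4*pi^2))^(1/3) = (3.986e14 * 166904.0^2 / (4*pi^2))^(1/3)
r = 6.5519466e+07 m = 65519.4660 km
alt = r - R_E = 65519.4660 - 6371 = 59148.4660 km

59148.4660 km


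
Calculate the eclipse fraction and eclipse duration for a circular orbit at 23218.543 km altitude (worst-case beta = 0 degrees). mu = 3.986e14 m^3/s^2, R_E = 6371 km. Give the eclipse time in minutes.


r = 29589.5430 km
T = 844.2428 min
Eclipse fraction = arcsin(R_E/r)/pi = arcsin(6371.0000/29589.5430)/pi
= arcsin(0.2153126)/pi = 0.06907703
Eclipse duration = 0.06907703 * 844.2428 = 58.3178 min

58.3178 minutes


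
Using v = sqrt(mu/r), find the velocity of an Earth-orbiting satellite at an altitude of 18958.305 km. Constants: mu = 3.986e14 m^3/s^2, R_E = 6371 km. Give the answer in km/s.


r = R_E + alt = 6371.0 + 18958.305 = 25329.3050 km = 2.5329305e+07 m
v = sqrt(mu/r) = sqrt(3.986e14 / 2.5329305e+07) = 3966.9526 m/s = 3.9670 km/s

3.9670 km/s


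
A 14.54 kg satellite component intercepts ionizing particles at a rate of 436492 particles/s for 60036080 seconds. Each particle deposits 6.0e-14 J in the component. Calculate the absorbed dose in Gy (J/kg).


Total energy deposited = rate * time * E_per
  = 436492 * 60036080 * 6.0e-14 = 1.5723 J
Dose = E_total / mass = 1.5723 / 14.54
Dose = 0.1081373 Gy

0.1081 Gy


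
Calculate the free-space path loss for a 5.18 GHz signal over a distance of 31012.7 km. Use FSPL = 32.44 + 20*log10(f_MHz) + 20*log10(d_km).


f = 5.18 GHz = 5180.0000 MHz
d = 31012.7 km
FSPL = 32.44 + 20*log10(5180.0000) + 20*log10(31012.7)
FSPL = 32.44 + 74.2866 + 89.8308
FSPL = 196.5574 dB

196.5574 dB


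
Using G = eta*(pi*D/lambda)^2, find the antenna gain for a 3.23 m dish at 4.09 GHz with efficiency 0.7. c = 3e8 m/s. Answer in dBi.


lambda = c/f = 3e8 / 4.09e+09 = 0.07334963 m
G = eta*(pi*D/lambda)^2 = 0.7*(pi*3.23/0.07334963)^2
G = 13396.9809 (linear)
G = 10*log10(13396.9809) = 41.2701 dBi

41.2701 dBi


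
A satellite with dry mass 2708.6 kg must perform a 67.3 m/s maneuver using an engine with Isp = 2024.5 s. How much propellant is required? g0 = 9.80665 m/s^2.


ve = Isp * g0 = 2024.5 * 9.80665 = 19853.562925 m/s
mass ratio = exp(dv/ve) = exp(67.3/19853.562925) = 1.00339557
m_prop = m_dry * (mr - 1) = 2708.6 * (1.00339557 - 1)
m_prop = 9.1972 kg

9.1972 kg


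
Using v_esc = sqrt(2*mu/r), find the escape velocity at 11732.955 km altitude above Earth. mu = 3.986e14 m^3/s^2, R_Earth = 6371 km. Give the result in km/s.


r = 6371.0 + 11732.955 = 18103.9550 km = 1.8103955e+07 m
v_esc = sqrt(2*mu/r) = sqrt(2*3.986e14 / 1.8103955e+07)
v_esc = 6635.8554 m/s = 6.6359 km/s

6.6359 km/s


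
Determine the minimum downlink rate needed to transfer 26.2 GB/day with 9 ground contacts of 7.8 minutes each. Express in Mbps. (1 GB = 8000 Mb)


total contact time = 9 * 7.8 * 60 = 4212.0000 s
data = 26.2 GB = 209600.0000 Mb
rate = 209600.0000 / 4212.0000 = 49.7626 Mbps

49.7626 Mbps


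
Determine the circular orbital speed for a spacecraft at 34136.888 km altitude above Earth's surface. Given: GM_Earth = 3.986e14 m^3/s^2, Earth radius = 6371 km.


r = R_E + alt = 6371.0 + 34136.888 = 40507.8880 km = 4.0507888e+07 m
v = sqrt(mu/r) = sqrt(3.986e14 / 4.0507888e+07) = 3136.8868 m/s = 3.1369 km/s

3.1369 km/s


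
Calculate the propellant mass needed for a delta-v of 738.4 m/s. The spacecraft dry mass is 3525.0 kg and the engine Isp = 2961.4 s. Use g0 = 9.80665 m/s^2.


ve = Isp * g0 = 2961.4 * 9.80665 = 29041.413310 m/s
mass ratio = exp(dv/ve) = exp(738.4/29041.413310) = 1.02575175
m_prop = m_dry * (mr - 1) = 3525.0 * (1.02575175 - 1)
m_prop = 90.7749 kg

90.7749 kg


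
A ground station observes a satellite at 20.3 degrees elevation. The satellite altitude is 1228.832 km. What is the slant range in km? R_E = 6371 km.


h = 1228.832 km, el = 20.3 deg
d = -R_E*sin(el) + sqrt((R_E*sin(el))^2 + 2*R_E*h + h^2)
d = -6371.0000*sin(0.3543018) + sqrt((6371.0000*0.3469357)^2 + 2*6371.0000*1228.832 + 1228.832^2)
d = 2485.7725 km

2485.7725 km


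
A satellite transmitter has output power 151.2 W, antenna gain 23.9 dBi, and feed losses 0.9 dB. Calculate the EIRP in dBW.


Pt = 151.2 W = 21.7955 dBW
EIRP = Pt_dBW + Gt - losses = 21.7955 + 23.9 - 0.9 = 44.7955 dBW

44.7955 dBW


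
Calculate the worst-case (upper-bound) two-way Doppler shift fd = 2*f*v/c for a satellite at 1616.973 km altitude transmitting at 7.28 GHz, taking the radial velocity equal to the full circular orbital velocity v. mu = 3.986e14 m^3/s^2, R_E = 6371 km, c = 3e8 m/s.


r = 7.987973e+06 m
v = sqrt(mu/r) = 7063.9945 m/s (worst-case radial velocity)
f = 7.28 GHz = 7.28e+09 Hz
fd = 2*f*v/c = 2*7.28e+09*7063.9945/3.0e+08
fd = 342839.2002 Hz

342839.2002 Hz


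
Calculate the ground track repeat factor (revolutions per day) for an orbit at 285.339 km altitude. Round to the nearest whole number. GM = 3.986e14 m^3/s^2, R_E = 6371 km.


r = 6.656339e+06 m
T = 2*pi*sqrt(r^3/mu) = 5404.6101 s = 90.0768 min
revs/day = 1440 / 90.0768 = 15.9864
Rounded: 16 revolutions per day

16 revolutions per day


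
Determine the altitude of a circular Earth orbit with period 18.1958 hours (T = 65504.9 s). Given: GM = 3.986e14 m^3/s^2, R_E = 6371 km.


T = 65504.9 s
r = (mu*T^2/(4*pi^2))^(1/3) = (3.986e14 * 65504.9^2 / (4*pi^2))^(1/3)
r = 3.5121661e+07 m = 35121.6608 km
alt = r - R_E = 35121.6608 - 6371 = 28750.6608 km

28750.6608 km


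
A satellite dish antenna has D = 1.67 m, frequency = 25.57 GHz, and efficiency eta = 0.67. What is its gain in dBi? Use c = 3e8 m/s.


lambda = c/f = 3e8 / 2.557e+10 = 0.0117325 m
G = eta*(pi*D/lambda)^2 = 0.67*(pi*1.67/0.0117325)^2
G = 133975.8241 (linear)
G = 10*log10(133975.8241) = 51.2703 dBi

51.2703 dBi


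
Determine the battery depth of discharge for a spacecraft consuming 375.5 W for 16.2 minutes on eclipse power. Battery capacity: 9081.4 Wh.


E_used = P * t / 60 = 375.5 * 16.2 / 60 = 101.3850 Wh
DOD = E_used / E_total * 100 = 101.3850 / 9081.4 * 100
DOD = 1.1164 %

1.1164 %


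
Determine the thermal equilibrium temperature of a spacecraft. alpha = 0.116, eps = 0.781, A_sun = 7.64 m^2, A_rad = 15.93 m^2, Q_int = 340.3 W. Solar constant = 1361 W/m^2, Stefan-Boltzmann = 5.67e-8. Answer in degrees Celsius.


Numerator = alpha*S*A_sun + Q_int = 0.116*1361*7.64 + 340.3 = 1546.4726 W
Denominator = eps*sigma*A_rad = 0.781*5.67e-8*15.93 = 7.0542341e-07 W/K^4
T^4 = 2.1922616e+09 K^4
T = 216.3830 K = -56.7670 C

-56.7670 degrees Celsius


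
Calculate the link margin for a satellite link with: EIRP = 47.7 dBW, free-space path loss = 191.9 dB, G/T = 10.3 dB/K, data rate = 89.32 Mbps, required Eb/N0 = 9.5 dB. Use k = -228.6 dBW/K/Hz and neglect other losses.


C/N0 = EIRP - FSPL + G/T - k = 47.7 - 191.9 + 10.3 - (-228.6)
C/N0 = 94.7000 dB-Hz
R_b = 89.32 Mbps = 8.932e+07 bps -> 10*log10(R_b) = 79.5095 dB-Hz
Eb/N0 = C/N0 - 10*log10(R_b) = 94.7000 - 79.5095 = 15.1905 dB
Margin = Eb/N0 - Eb/N0_req = 15.1905 - 9.5 = 5.6905 dB (link closes)

5.6905 dB


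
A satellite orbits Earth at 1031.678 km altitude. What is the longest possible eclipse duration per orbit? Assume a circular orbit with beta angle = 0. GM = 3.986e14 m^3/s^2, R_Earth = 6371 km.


r = 7402.6780 km
T = 105.6436 min
Eclipse fraction = arcsin(R_E/r)/pi = arcsin(6371.0000/7402.6780)/pi
= arcsin(0.8606345)/pi = 0.3299328
Eclipse duration = 0.3299328 * 105.6436 = 34.8553 min

34.8553 minutes


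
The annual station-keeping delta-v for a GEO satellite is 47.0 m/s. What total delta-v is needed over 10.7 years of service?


dV = rate * years = 47.0 * 10.7
dV = 502.9000 m/s

502.9000 m/s


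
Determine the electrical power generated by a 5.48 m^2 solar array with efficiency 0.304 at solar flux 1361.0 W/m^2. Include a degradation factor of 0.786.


P = area * eta * S * degradation
P = 5.48 * 0.304 * 1361.0 * 0.786
P = 1782.1113 W

1782.1113 W


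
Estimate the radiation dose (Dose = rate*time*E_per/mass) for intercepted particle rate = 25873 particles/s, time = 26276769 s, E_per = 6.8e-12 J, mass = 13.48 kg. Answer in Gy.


Total energy deposited = rate * time * E_per
  = 25873 * 26276769 * 6.8e-12 = 4.6230 J
Dose = E_total / mass = 4.6230 / 13.48
Dose = 0.3429555 Gy

0.3430 Gy


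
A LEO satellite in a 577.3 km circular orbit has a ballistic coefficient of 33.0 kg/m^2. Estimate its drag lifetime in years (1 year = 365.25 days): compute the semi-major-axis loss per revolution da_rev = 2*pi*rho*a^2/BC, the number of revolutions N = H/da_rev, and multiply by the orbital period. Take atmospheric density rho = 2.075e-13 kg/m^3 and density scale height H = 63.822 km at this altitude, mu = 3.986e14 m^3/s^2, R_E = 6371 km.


a = R_E + alt = 6948.3000 km = 6.9483e+06 m
da_rev = 2*pi*rho*a^2/BC = 2*pi*2.075e-13*(6.9483e+06)^2/33.0 = 1.907397 m per revolution
N = H/da_rev = 63822.0000 m / 1.907397 m = 33460.2559 revolutions
P = 2*pi*sqrt(a^3/mu) = 5764.0676 s
lifetime = N*P = 33460.2559 * 5764.0676 = 1.9286718e+08 s = 2232.2590 days
years = 2232.2590 / 365.25 = 6.1116 years

6.1116 years


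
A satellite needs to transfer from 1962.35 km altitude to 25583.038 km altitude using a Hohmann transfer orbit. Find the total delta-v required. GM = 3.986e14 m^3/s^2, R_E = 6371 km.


r1 = 8333.3500 km = 8.33335e+06 m
r2 = 31954.0380 km = 3.1954038e+07 m
dv1 = sqrt(mu/r1)*(sqrt(2*r2/(r1+r2)) - 1) = 1794.6205 m/s
dv2 = sqrt(mu/r2)*(1 - sqrt(2*r1/(r1+r2))) = 1260.2045 m/s
total dv = |dv1| + |dv2| = 1794.6205 + 1260.2045 = 3054.8251 m/s = 3.0548 km/s

3.0548 km/s


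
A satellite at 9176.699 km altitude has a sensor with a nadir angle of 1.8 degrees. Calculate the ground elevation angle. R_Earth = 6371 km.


r = R_E + alt = 15547.6990 km
Law of sines in the satellite / Earth-center / ground-point triangle:
  sin(nadir)/R_E = sin(90 + el)/r  =>  cos(el) = (r/R_E)*sin(nadir)
cos(el) = (15547.6990 / 6371.0000) * sin(1.8 deg) = 0.07665438
el = arccos(0.07665438) = 85.6037 deg
(Earth-central angle = 90 - nadir - el = 2.5963 deg)

85.6037 degrees


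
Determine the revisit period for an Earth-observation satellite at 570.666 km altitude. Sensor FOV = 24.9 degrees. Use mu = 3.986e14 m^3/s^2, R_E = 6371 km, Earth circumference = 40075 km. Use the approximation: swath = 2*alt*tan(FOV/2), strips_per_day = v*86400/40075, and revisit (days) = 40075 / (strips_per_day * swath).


swath = 2*570.666*tan(0.2172935) = 251.9825 km
v = sqrt(mu/r) = 7577.6892 m/s = 7.5777 km/s
strips/day = v*86400/40075 = 7.5777*86400/40075 = 16.3372
coverage/day = strips * swath = 16.3372 * 251.9825 = 4116.6820 km
revisit = 40075 / 4116.6820 = 9.7348 days

9.7348 days


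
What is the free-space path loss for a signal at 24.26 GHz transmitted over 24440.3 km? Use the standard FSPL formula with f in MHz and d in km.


f = 24.26 GHz = 24260.0000 MHz
d = 24440.3 km
FSPL = 32.44 + 20*log10(24260.0000) + 20*log10(24440.3)
FSPL = 32.44 + 87.6978 + 87.7621
FSPL = 207.8999 dB

207.8999 dB


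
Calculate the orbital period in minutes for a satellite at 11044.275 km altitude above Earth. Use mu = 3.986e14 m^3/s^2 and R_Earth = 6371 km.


r = 17415.2750 km = 1.7415275e+07 m
T = 2*pi*sqrt(r^3/mu) = 2*pi*sqrt(5.2819102e+21 / 3.986e14)
T = 22872.1361 s = 381.2023 min

381.2023 minutes


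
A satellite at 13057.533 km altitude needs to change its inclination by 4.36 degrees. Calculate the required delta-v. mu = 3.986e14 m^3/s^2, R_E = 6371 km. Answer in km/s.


r = 19428.5330 km = 1.9428533e+07 m
V = sqrt(mu/r) = 4529.4831 m/s
di = 4.36 deg = 0.07609636 rad
dV = 2*V*sin(di/2) = 2*4529.4831*sin(0.03804818)
dV = 344.5940 m/s = 0.344594 km/s

0.3446 km/s


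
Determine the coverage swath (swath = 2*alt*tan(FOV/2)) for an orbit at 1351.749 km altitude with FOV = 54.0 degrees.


FOV = 54.0 deg = 0.9424778 rad
swath = 2 * alt * tan(FOV/2) = 2 * 1351.749 * tan(0.4712389)
swath = 2 * 1351.749 * 0.5095254
swath = 1377.5010 km

1377.5010 km


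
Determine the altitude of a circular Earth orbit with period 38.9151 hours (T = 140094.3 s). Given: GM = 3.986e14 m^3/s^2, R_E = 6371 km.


T = 140094.3 s
r = (mu*T^2/(4*pi^2))^(1/3) = (3.986e14 * 140094.3^2 / (4*pi^2))^(1/3)
r = 5.8300574e+07 m = 58300.5739 km
alt = r - R_E = 58300.5739 - 6371 = 51929.5739 km

51929.5739 km


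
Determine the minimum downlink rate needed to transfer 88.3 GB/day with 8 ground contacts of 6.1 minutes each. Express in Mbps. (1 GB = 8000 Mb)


total contact time = 8 * 6.1 * 60 = 2928.0000 s
data = 88.3 GB = 706400.0000 Mb
rate = 706400.0000 / 2928.0000 = 241.2568 Mbps

241.2568 Mbps


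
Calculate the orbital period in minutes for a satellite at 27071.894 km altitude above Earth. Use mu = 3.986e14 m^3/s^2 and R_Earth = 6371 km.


r = 33442.8940 km = 3.3442894e+07 m
T = 2*pi*sqrt(r^3/mu) = 2*pi*sqrt(3.7403441e+22 / 3.986e14)
T = 60864.9122 s = 1014.4152 min

1014.4152 minutes


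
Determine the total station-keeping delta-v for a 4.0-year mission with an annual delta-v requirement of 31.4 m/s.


dV = rate * years = 31.4 * 4.0
dV = 125.6000 m/s

125.6000 m/s


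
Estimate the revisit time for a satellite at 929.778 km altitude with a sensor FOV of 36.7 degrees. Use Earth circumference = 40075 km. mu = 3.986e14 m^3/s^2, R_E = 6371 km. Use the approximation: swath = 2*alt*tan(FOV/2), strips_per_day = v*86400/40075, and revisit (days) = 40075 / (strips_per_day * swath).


swath = 2*929.778*tan(0.3202679) = 616.7901 km
v = sqrt(mu/r) = 7388.9729 m/s = 7.3890 km/s
strips/day = v*86400/40075 = 7.3890*86400/40075 = 15.9303
coverage/day = strips * swath = 15.9303 * 616.7901 = 9825.6593 km
revisit = 40075 / 9825.6593 = 4.0786 days

4.0786 days


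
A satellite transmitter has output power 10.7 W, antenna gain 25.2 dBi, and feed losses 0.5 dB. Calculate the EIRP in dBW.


Pt = 10.7 W = 10.2938 dBW
EIRP = Pt_dBW + Gt - losses = 10.2938 + 25.2 - 0.5 = 34.9938 dBW

34.9938 dBW


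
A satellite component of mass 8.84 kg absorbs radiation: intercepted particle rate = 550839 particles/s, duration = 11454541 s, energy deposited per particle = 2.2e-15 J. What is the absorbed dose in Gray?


Total energy deposited = rate * time * E_per
  = 550839 * 11454541 * 2.2e-15 = 0.01388114 J
Dose = E_total / mass = 0.01388114 / 8.84
Dose = 0.001570264 Gy

0.0016 Gy


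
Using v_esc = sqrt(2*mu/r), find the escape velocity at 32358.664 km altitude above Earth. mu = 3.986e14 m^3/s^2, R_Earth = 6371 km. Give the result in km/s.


r = 6371.0 + 32358.664 = 38729.6640 km = 3.8729664e+07 m
v_esc = sqrt(2*mu/r) = sqrt(2*3.986e14 / 3.8729664e+07)
v_esc = 4536.9269 m/s = 4.5369 km/s

4.5369 km/s


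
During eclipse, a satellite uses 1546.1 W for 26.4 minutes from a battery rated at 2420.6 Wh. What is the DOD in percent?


E_used = P * t / 60 = 1546.1 * 26.4 / 60 = 680.2840 Wh
DOD = E_used / E_total * 100 = 680.2840 / 2420.6 * 100
DOD = 28.1039 %

28.1039 %


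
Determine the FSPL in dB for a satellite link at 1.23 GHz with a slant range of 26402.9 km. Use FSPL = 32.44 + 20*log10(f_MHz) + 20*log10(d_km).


f = 1.23 GHz = 1230.0000 MHz
d = 26402.9 km
FSPL = 32.44 + 20*log10(1230.0000) + 20*log10(26402.9)
FSPL = 32.44 + 61.7981 + 88.4330
FSPL = 182.6711 dB

182.6711 dB


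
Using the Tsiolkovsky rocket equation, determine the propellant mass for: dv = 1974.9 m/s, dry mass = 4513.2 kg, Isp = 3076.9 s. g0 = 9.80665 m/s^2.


ve = Isp * g0 = 3076.9 * 9.80665 = 30174.081385 m/s
mass ratio = exp(dv/ve) = exp(1974.9/30174.081385) = 1.06763958
m_prop = m_dry * (mr - 1) = 4513.2 * (1.06763958 - 1)
m_prop = 305.2710 kg

305.2710 kg


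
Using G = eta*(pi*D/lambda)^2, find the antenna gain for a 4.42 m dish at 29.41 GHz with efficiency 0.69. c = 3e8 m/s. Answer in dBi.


lambda = c/f = 3e8 / 2.941e+10 = 0.01020061 m
G = eta*(pi*D/lambda)^2 = 0.69*(pi*4.42/0.01020061)^2
G = 1.2786183e+06 (linear)
G = 10*log10(1.2786183e+06) = 61.0674 dBi

61.0674 dBi


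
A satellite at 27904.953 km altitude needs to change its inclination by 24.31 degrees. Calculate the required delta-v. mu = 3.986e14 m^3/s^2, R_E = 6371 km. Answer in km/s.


r = 34275.9530 km = 3.4275953e+07 m
V = sqrt(mu/r) = 3410.1531 m/s
di = 24.31 deg = 0.4242895 rad
dV = 2*V*sin(di/2) = 2*3410.1531*sin(0.2121448)
dV = 1436.0637 m/s = 1.4361 km/s

1.4361 km/s


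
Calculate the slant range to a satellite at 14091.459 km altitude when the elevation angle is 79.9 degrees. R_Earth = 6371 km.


h = 14091.459 km, el = 79.9 deg
d = -R_E*sin(el) + sqrt((R_E*sin(el))^2 + 2*R_E*h + h^2)
d = -6371.0000*sin(1.3945) + sqrt((6371.0000*0.9845032)^2 + 2*6371.0000*14091.459 + 14091.459^2)
d = 14159.6649 km

14159.6649 km


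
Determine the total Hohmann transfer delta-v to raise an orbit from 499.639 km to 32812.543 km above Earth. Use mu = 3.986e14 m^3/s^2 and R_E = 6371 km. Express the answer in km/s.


r1 = 6870.6390 km = 6.870639e+06 m
r2 = 39183.5430 km = 3.9183543e+07 m
dv1 = sqrt(mu/r1)*(sqrt(2*r2/(r1+r2)) - 1) = 2319.0331 m/s
dv2 = sqrt(mu/r2)*(1 - sqrt(2*r1/(r1+r2))) = 1447.2661 m/s
total dv = |dv1| + |dv2| = 2319.0331 + 1447.2661 = 3766.2992 m/s = 3.7663 km/s

3.7663 km/s


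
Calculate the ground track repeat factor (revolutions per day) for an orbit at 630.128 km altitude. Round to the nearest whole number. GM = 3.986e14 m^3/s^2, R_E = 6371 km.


r = 7.001128e+06 m
T = 2*pi*sqrt(r^3/mu) = 5829.9288 s = 97.1655 min
revs/day = 1440 / 97.1655 = 14.8201
Rounded: 15 revolutions per day

15 revolutions per day


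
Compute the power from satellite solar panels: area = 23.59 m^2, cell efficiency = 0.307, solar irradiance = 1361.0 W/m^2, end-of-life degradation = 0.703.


P = area * eta * S * degradation
P = 23.59 * 0.307 * 1361.0 * 0.703
P = 6929.1469 W

6929.1469 W


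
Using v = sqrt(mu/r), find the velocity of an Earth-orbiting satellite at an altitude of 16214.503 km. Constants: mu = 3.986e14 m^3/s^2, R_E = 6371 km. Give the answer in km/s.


r = R_E + alt = 6371.0 + 16214.503 = 22585.5030 km = 2.2585503e+07 m
v = sqrt(mu/r) = sqrt(3.986e14 / 2.2585503e+07) = 4201.0105 m/s = 4.2010 km/s

4.2010 km/s


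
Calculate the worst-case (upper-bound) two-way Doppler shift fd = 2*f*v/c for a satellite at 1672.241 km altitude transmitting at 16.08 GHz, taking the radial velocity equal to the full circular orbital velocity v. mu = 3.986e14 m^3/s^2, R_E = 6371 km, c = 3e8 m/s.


r = 8.043241e+06 m
v = sqrt(mu/r) = 7039.6831 m/s (worst-case radial velocity)
f = 16.08 GHz = 1.608e+10 Hz
fd = 2*f*v/c = 2*1.608e+10*7039.6831/3.0e+08
fd = 754654.0232 Hz

754654.0232 Hz


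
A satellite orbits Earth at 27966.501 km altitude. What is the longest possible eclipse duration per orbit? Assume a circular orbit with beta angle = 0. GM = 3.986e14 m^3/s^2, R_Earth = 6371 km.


r = 34337.5010 km
T = 1055.3901 min
Eclipse fraction = arcsin(R_E/r)/pi = arcsin(6371.0000/34337.5010)/pi
= arcsin(0.1855406)/pi = 0.05940362
Eclipse duration = 0.05940362 * 1055.3901 = 62.6940 min

62.6940 minutes


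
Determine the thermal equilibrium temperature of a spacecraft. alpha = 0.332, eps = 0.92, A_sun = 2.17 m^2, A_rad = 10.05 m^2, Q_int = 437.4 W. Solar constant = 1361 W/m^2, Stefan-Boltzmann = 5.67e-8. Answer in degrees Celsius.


Numerator = alpha*S*A_sun + Q_int = 0.332*1361*2.17 + 437.4 = 1417.9188 W
Denominator = eps*sigma*A_rad = 0.92*5.67e-8*10.05 = 5.242482e-07 W/K^4
T^4 = 2.7046709e+09 K^4
T = 228.0492 K = -45.1008 C

-45.1008 degrees Celsius


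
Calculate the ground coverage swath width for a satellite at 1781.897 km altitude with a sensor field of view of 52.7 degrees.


FOV = 52.7 deg = 0.9197885 rad
swath = 2 * alt * tan(FOV/2) = 2 * 1781.897 * tan(0.4598943)
swath = 2 * 1781.897 * 0.4953171
swath = 1765.2080 km

1765.2080 km


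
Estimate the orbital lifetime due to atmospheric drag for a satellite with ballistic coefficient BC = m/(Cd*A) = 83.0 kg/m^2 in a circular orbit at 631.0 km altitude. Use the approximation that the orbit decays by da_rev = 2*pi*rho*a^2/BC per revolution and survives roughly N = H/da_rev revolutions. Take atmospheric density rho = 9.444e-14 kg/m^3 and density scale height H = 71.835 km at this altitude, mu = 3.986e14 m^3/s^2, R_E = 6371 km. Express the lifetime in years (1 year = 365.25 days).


a = R_E + alt = 7002.0000 km = 7.002e+06 m
da_rev = 2*pi*rho*a^2/BC = 2*pi*9.444e-14*(7.002e+06)^2/83.0 = 0.350511255 m per revolution
N = H/da_rev = 71835.0000 m / 0.350511255 m = 204943.4906 revolutions
P = 2*pi*sqrt(a^3/mu) = 5831.0180 s
lifetime = N*P = 204943.4906 * 5831.0180 = 1.1950292e+09 s = 13831.3562 days
years = 13831.3562 / 365.25 = 37.8682 years

37.8682 years


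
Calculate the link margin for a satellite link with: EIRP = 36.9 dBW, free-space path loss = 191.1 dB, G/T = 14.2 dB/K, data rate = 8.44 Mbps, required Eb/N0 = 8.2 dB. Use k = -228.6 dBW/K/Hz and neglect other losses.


C/N0 = EIRP - FSPL + G/T - k = 36.9 - 191.1 + 14.2 - (-228.6)
C/N0 = 88.6000 dB-Hz
R_b = 8.44 Mbps = 8.44e+06 bps -> 10*log10(R_b) = 69.2634 dB-Hz
Eb/N0 = C/N0 - 10*log10(R_b) = 88.6000 - 69.2634 = 19.3366 dB
Margin = Eb/N0 - Eb/N0_req = 19.3366 - 8.2 = 11.1366 dB (link closes)

11.1366 dB


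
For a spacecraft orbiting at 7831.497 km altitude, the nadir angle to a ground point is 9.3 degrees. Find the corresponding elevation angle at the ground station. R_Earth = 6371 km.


r = R_E + alt = 14202.4970 km
Law of sines in the satellite / Earth-center / ground-point triangle:
  sin(nadir)/R_E = sin(90 + el)/r  =>  cos(el) = (r/R_E)*sin(nadir)
cos(el) = (14202.4970 / 6371.0000) * sin(9.3 deg) = 0.3602539
el = arccos(0.3602539) = 68.8842 deg
(Earth-central angle = 90 - nadir - el = 11.8158 deg)

68.8842 degrees


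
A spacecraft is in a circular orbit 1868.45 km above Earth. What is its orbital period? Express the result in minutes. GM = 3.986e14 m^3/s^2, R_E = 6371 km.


r = 8239.4500 km = 8.23945e+06 m
T = 2*pi*sqrt(r^3/mu) = 2*pi*sqrt(5.593642e+20 / 3.986e14)
T = 7443.1806 s = 124.0530 min

124.0530 minutes


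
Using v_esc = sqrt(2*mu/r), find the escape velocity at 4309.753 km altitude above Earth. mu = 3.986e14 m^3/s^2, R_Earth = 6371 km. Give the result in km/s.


r = 6371.0 + 4309.753 = 10680.7530 km = 1.0680753e+07 m
v_esc = sqrt(2*mu/r) = sqrt(2*3.986e14 / 1.0680753e+07)
v_esc = 8639.3826 m/s = 8.6394 km/s

8.6394 km/s


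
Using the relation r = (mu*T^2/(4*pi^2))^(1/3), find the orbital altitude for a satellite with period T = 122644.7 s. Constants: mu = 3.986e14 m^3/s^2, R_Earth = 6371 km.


T = 122644.7 s
r = (mu*T^2/(4*pi^2))^(1/3) = (3.986e14 * 122644.7^2 / (4*pi^2))^(1/3)
r = 5.3352942e+07 m = 53352.9424 km
alt = r - R_E = 53352.9424 - 6371 = 46981.9424 km

46981.9424 km


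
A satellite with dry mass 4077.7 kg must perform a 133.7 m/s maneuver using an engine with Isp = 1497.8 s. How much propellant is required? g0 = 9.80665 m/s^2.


ve = Isp * g0 = 1497.8 * 9.80665 = 14688.400370 m/s
mass ratio = exp(dv/ve) = exp(133.7/14688.400370) = 1.00914397
m_prop = m_dry * (mr - 1) = 4077.7 * (1.00914397 - 1)
m_prop = 37.2864 kg

37.2864 kg


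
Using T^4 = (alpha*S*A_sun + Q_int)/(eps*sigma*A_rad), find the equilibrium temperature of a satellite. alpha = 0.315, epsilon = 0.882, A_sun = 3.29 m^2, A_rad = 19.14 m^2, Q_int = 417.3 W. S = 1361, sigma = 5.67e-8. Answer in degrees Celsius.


Numerator = alpha*S*A_sun + Q_int = 0.315*1361*3.29 + 417.3 = 1827.7723 W
Denominator = eps*sigma*A_rad = 0.882*5.67e-8*19.14 = 9.5717992e-07 W/K^4
T^4 = 1.909539e+09 K^4
T = 209.0413 K = -64.1087 C

-64.1087 degrees Celsius


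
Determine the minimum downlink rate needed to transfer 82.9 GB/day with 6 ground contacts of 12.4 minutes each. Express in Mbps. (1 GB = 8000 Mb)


total contact time = 6 * 12.4 * 60 = 4464.0000 s
data = 82.9 GB = 663200.0000 Mb
rate = 663200.0000 / 4464.0000 = 148.5663 Mbps

148.5663 Mbps


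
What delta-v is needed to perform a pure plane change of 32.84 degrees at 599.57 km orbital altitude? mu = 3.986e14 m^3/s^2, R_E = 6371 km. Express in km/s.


r = 6970.5700 km = 6.97057e+06 m
V = sqrt(mu/r) = 7561.9622 m/s
di = 32.84 deg = 0.5731661 rad
dV = 2*V*sin(di/2) = 2*7561.9622*sin(0.2865831)
dV = 4275.1750 m/s = 4.2752 km/s

4.2752 km/s


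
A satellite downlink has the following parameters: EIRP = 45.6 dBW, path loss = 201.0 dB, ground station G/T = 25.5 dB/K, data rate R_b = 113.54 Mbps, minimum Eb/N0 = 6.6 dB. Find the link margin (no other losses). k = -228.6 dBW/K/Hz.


C/N0 = EIRP - FSPL + G/T - k = 45.6 - 201.0 + 25.5 - (-228.6)
C/N0 = 98.7000 dB-Hz
R_b = 113.54 Mbps = 1.1354e+08 bps -> 10*log10(R_b) = 80.5515 dB-Hz
Eb/N0 = C/N0 - 10*log10(R_b) = 98.7000 - 80.5515 = 18.1485 dB
Margin = Eb/N0 - Eb/N0_req = 18.1485 - 6.6 = 11.5485 dB (link closes)

11.5485 dB


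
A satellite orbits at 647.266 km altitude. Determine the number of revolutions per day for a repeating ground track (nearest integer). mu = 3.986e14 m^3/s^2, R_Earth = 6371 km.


r = 7.018266e+06 m
T = 2*pi*sqrt(r^3/mu) = 5851.3484 s = 97.5225 min
revs/day = 1440 / 97.5225 = 14.7658
Rounded: 15 revolutions per day

15 revolutions per day


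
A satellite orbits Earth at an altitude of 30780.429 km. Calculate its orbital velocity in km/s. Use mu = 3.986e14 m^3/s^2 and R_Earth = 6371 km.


r = R_E + alt = 6371.0 + 30780.429 = 37151.4290 km = 3.7151429e+07 m
v = sqrt(mu/r) = sqrt(3.986e14 / 3.7151429e+07) = 3275.5248 m/s = 3.2755 km/s

3.2755 km/s


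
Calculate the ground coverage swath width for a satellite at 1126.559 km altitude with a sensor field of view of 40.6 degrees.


FOV = 40.6 deg = 0.7086037 rad
swath = 2 * alt * tan(FOV/2) = 2 * 1126.559 * tan(0.3543018)
swath = 2 * 1126.559 * 0.3699112
swath = 833.4537 km

833.4537 km


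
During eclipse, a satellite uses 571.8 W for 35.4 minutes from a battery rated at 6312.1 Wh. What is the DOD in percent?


E_used = P * t / 60 = 571.8 * 35.4 / 60 = 337.3620 Wh
DOD = E_used / E_total * 100 = 337.3620 / 6312.1 * 100
DOD = 5.3447 %

5.3447 %


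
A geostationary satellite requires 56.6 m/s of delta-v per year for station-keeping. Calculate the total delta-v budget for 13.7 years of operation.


dV = rate * years = 56.6 * 13.7
dV = 775.4200 m/s

775.4200 m/s


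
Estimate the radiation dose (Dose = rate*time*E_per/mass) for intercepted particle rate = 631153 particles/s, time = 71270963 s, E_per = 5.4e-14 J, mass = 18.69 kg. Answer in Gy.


Total energy deposited = rate * time * E_per
  = 631153 * 71270963 * 5.4e-14 = 2.4291 J
Dose = E_total / mass = 2.4291 / 18.69
Dose = 0.1299666 Gy

0.1300 Gy


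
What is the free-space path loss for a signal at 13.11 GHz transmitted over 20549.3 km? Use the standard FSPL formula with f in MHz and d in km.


f = 13.11 GHz = 13110.0000 MHz
d = 20549.3 km
FSPL = 32.44 + 20*log10(13110.0000) + 20*log10(20549.3)
FSPL = 32.44 + 82.3521 + 86.2559
FSPL = 201.0480 dB

201.0480 dB


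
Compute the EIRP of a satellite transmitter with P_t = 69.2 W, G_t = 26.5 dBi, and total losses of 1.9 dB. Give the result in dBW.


Pt = 69.2 W = 18.4011 dBW
EIRP = Pt_dBW + Gt - losses = 18.4011 + 26.5 - 1.9 = 43.0011 dBW

43.0011 dBW


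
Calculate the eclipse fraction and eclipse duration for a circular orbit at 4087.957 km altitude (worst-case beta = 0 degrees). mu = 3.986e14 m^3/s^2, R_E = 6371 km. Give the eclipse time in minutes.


r = 10458.9570 km
T = 177.4159 min
Eclipse fraction = arcsin(R_E/r)/pi = arcsin(6371.0000/10458.9570)/pi
= arcsin(0.609143)/pi = 0.2084864
Eclipse duration = 0.2084864 * 177.4159 = 36.9888 min

36.9888 minutes


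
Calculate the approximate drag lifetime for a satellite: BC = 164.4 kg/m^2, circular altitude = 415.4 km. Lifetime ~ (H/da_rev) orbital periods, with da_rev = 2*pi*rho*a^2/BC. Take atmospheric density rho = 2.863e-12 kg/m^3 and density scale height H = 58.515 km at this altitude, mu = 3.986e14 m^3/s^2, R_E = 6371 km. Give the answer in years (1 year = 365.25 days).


a = R_E + alt = 6786.4000 km = 6.7864e+06 m
da_rev = 2*pi*rho*a^2/BC = 2*pi*2.863e-12*(6.7864e+06)^2/164.4 = 5.039394 m per revolution
N = H/da_rev = 58515.0000 m / 5.039394 m = 11611.5153 revolutions
P = 2*pi*sqrt(a^3/mu) = 5563.7858 s
lifetime = N*P = 11611.5153 * 5563.7858 = 6.4603984e+07 s = 747.7313 days
years = 747.7313 / 365.25 = 2.0472 years

2.0472 years


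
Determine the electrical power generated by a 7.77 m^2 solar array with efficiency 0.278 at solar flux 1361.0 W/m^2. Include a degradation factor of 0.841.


P = area * eta * S * degradation
P = 7.77 * 0.278 * 1361.0 * 0.841
P = 2472.4068 W

2472.4068 W


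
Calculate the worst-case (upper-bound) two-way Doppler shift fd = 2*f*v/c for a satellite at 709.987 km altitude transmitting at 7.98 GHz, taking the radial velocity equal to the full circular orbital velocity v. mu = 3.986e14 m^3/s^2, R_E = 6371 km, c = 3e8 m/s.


r = 7.080987e+06 m
v = sqrt(mu/r) = 7502.7720 m/s (worst-case radial velocity)
f = 7.98 GHz = 7.98e+09 Hz
fd = 2*f*v/c = 2*7.98e+09*7502.7720/3.0e+08
fd = 399147.4701 Hz

399147.4701 Hz


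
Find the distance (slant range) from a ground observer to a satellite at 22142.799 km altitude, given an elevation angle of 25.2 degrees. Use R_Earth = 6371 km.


h = 22142.799 km, el = 25.2 deg
d = -R_E*sin(el) + sqrt((R_E*sin(el))^2 + 2*R_E*h + h^2)
d = -6371.0000*sin(0.439823) + sqrt((6371.0000*0.4257793)^2 + 2*6371.0000*22142.799 + 22142.799^2)
d = 25212.3580 km

25212.3580 km


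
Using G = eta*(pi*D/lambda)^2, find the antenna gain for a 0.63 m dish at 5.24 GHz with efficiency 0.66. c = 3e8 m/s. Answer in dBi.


lambda = c/f = 3e8 / 5.24e+09 = 0.05725191 m
G = eta*(pi*D/lambda)^2 = 0.66*(pi*0.63/0.05725191)^2
G = 788.7599 (linear)
G = 10*log10(788.7599) = 28.9694 dBi

28.9694 dBi


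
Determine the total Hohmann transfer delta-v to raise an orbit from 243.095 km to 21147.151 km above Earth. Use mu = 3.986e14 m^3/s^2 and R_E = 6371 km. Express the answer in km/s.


r1 = 6614.0950 km = 6.614095e+06 m
r2 = 27518.1510 km = 2.7518151e+07 m
dv1 = sqrt(mu/r1)*(sqrt(2*r2/(r1+r2)) - 1) = 2094.6318 m/s
dv2 = sqrt(mu/r2)*(1 - sqrt(2*r1/(r1+r2))) = 1436.5776 m/s
total dv = |dv1| + |dv2| = 2094.6318 + 1436.5776 = 3531.2095 m/s = 3.5312 km/s

3.5312 km/s


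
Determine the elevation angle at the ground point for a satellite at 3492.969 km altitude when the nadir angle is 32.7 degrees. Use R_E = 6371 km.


r = R_E + alt = 9863.9690 km
Law of sines in the satellite / Earth-center / ground-point triangle:
  sin(nadir)/R_E = sin(90 + el)/r  =>  cos(el) = (r/R_E)*sin(nadir)
cos(el) = (9863.9690 / 6371.0000) * sin(32.7 deg) = 0.8364329
el = arccos(0.8364329) = 33.2347 deg
(Earth-central angle = 90 - nadir - el = 24.0653 deg)

33.2347 degrees


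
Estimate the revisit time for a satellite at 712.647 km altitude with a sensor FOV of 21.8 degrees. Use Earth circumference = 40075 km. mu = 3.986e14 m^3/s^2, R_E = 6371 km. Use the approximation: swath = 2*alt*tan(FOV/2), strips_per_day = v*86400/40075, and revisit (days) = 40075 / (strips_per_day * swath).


swath = 2*712.647*tan(0.1902409) = 274.4684 km
v = sqrt(mu/r) = 7501.3632 m/s = 7.5014 km/s
strips/day = v*86400/40075 = 7.5014*86400/40075 = 16.1726
coverage/day = strips * swath = 16.1726 * 274.4684 = 4438.8727 km
revisit = 40075 / 4438.8727 = 9.0282 days

9.0282 days


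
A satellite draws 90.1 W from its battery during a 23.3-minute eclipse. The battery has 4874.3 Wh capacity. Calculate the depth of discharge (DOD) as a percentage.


E_used = P * t / 60 = 90.1 * 23.3 / 60 = 34.9888 Wh
DOD = E_used / E_total * 100 = 34.9888 / 4874.3 * 100
DOD = 0.7178227 %

0.7178 %


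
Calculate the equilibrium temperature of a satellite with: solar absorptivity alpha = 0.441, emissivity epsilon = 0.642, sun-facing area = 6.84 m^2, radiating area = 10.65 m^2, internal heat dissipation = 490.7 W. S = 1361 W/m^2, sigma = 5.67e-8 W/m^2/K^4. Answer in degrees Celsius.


Numerator = alpha*S*A_sun + Q_int = 0.441*1361*6.84 + 490.7 = 4596.0748 W
Denominator = eps*sigma*A_rad = 0.642*5.67e-8*10.65 = 3.8767491e-07 W/K^4
T^4 = 1.1855487e+10 K^4
T = 329.9741 K = 56.8241 C

56.8241 degrees Celsius


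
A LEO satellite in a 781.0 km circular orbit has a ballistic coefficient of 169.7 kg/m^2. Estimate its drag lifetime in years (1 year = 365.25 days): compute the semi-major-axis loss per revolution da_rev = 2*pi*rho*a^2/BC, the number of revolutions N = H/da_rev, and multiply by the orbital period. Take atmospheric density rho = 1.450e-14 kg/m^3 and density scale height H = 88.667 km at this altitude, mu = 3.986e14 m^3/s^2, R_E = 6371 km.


a = R_E + alt = 7152.0000 km = 7.152e+06 m
da_rev = 2*pi*rho*a^2/BC = 2*pi*1.450e-14*(7.152e+06)^2/169.7 = 0.0274612967 m per revolution
N = H/da_rev = 88667.0000 m / 0.0274612967 m = 3.2287987e+06 revolutions
P = 2*pi*sqrt(a^3/mu) = 6019.3900 s
lifetime = N*P = 3.2287987e+06 * 6019.3900 = 1.9435399e+10 s = 224946.7444 days
years = 224946.7444 / 365.25 = 615.8706 years

615.8706 years


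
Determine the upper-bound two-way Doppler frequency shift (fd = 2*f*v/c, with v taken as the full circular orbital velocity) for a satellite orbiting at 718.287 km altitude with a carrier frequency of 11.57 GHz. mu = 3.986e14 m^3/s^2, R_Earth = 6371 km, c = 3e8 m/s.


r = 7.089287e+06 m
v = sqrt(mu/r) = 7498.3787 m/s (worst-case radial velocity)
f = 11.57 GHz = 1.157e+10 Hz
fd = 2*f*v/c = 2*1.157e+10*7498.3787/3.0e+08
fd = 578374.9405 Hz

578374.9405 Hz


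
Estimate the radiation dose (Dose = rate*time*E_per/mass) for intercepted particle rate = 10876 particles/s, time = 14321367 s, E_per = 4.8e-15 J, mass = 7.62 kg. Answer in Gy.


Total energy deposited = rate * time * E_per
  = 10876 * 14321367 * 4.8e-15 = 7.476441e-04 J
Dose = E_total / mass = 7.476441e-04 / 7.62
Dose = 9.8116024e-05 Gy

9.8116e-05 Gy


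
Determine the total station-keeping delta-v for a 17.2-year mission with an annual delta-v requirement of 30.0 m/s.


dV = rate * years = 30.0 * 17.2
dV = 516.0000 m/s

516.0000 m/s


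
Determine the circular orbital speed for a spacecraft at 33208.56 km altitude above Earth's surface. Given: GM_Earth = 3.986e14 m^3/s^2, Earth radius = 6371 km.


r = R_E + alt = 6371.0 + 33208.56 = 39579.5600 km = 3.957956e+07 m
v = sqrt(mu/r) = sqrt(3.986e14 / 3.957956e+07) = 3173.4610 m/s = 3.1735 km/s

3.1735 km/s


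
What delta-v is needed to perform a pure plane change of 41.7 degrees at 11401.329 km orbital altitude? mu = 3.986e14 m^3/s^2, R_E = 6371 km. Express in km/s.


r = 17772.3290 km = 1.7772329e+07 m
V = sqrt(mu/r) = 4735.8340 m/s
di = 41.7 deg = 0.7278023 rad
dV = 2*V*sin(di/2) = 2*4735.8340*sin(0.3639011)
dV = 3371.1809 m/s = 3.3712 km/s

3.3712 km/s


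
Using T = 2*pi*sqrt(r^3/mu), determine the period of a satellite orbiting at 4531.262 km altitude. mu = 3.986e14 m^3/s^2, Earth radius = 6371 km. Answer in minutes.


r = 10902.2620 km = 1.0902262e+07 m
T = 2*pi*sqrt(r^3/mu) = 2*pi*sqrt(1.2958354e+21 / 3.986e14)
T = 11328.8583 s = 188.8143 min

188.8143 minutes


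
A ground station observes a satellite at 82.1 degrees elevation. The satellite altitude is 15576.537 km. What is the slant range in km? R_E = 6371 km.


h = 15576.537 km, el = 82.1 deg
d = -R_E*sin(el) + sqrt((R_E*sin(el))^2 + 2*R_E*h + h^2)
d = -6371.0000*sin(1.4329) + sqrt((6371.0000*0.9905095)^2 + 2*6371.0000*15576.537 + 15576.537^2)
d = 15619.5258 km

15619.5258 km
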